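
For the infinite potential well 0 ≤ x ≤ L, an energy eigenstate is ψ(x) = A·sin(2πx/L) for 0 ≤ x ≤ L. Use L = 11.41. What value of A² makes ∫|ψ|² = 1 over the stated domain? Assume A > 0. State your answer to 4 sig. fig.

A^2 ≈ 0.1753

Require ∫ |ψ|² dx = 1 over the whole domain.
With ψ = A·sin(2πx/L), the integral evaluates to A²·[L/2].
Setting this equal to 1 gives A² = 1/(L/2).
Substituting L = 11.41 gives A² = 0.17528, so A = 0.41867.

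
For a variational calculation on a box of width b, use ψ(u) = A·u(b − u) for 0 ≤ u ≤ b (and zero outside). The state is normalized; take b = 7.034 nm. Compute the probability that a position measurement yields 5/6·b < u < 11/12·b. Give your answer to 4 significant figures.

The probability is P = ∫ |ψ|² du over [5/6·b, 11/12·b].
The normalization integral ∫|ψ|²du over the whole domain equals b^5/30·A², and A² cancels in the ratio.
In terms of t = u/b (A² and the length scale cancel between numerator and denominator), P = [∫_{5/6}^{11/12} t^2·(1 - t)^2 dt] / [∫_{0}^{1} t^2·(1 - t)^2 dt].
With ∫ t^2·(1 - t)^2 dt = t^3·(6·t^2 - 15·t + 10)/30 + C, the region integral is ≈ 0.00101354 and the full one is 1/30.
The result is P = 0.030406.

P ≈ 0.03041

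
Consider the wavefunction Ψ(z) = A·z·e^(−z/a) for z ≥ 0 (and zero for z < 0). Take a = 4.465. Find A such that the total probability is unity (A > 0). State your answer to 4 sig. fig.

A ≈ 0.2120

We need A² ∫|f|² dz = 1, taking the integral from 0 to ∞.
∫|Ψ|² dz = A²·(a^3/4).
Setting this equal to 1 gives A² = 1/(a^3/4).
Plugging in a = 4.465 yields A = 0.21198.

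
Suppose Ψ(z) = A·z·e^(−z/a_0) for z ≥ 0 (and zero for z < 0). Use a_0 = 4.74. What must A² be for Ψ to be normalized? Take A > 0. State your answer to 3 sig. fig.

A^2 ≈ 0.0376

Normalization requires ∫|Ψ|² dz = 1, integrated from 0 to ∞.
With ∫₀^∞ z^2 e^(−αz) dz = 2!/α^3, the integral (without the A² prefactor) comes out to a_0^3/4.
Setting this equal to 1 gives A² = 1/(a_0^3/4).
With a_0 = 4.74: A² = 0.03756 and A = 0.1938.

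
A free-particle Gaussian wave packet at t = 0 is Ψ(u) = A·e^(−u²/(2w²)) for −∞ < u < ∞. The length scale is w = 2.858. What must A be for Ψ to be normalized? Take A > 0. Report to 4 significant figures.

The normalization condition is ∫|Ψ|² du = 1 from −∞ to ∞.
Carrying out the integral gives A² · √(π)·w.
Plugging in w = 2.858 yields A = 0.44431.

A ≈ 0.4443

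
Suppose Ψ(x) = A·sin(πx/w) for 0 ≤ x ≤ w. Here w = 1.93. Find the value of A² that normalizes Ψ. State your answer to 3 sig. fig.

We need A² ∫|f|² dx = 1, taking the integral from 0 to w.
Using sin²θ = (1 − cos 2θ)/2, the integral (without the A² prefactor) comes out to w/2.
So A² = (w/2)^(−1).
Substituting w = 1.93 gives A² = 1.036, so A = 1.018.

A^2 ≈ 1.04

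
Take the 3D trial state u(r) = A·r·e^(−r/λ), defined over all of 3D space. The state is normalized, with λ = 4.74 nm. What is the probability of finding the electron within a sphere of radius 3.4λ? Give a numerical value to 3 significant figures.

P ≈ 0.808

P = ∫ |u|² 4πr² dr over r ≤ 3.4λ.
The full normalization integral is A²·[3·π·λ^5] = 1, fixing A².
Let t = r/λ; then A², 4π and the length scale all cancel, so P = ∫_{0}^{3.4} t^4·e^(-2·t) dt ÷ ∫_{0}^{∞} t^4·e^(-2·t) dt.
An antiderivative of t^4·e^(-2·t) is -(t^4/2 + t^3 + 3·t^2/2 + 3·t/2 + 3/4)·e^(-2·t); evaluating from 0 to 3.4 gives ≈ 0.60598, while the full integral is 3/4.
The region integral divided by the full integral gives P = 0.8080.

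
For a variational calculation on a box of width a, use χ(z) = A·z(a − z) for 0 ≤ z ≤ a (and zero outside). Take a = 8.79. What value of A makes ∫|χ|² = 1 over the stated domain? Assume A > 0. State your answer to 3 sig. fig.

The normalization condition is ∫|χ|² dz = 1 from 0 to a.
Expanding the polynomial and integrating term by term, carrying out the integral gives A² · a^5/30.
So A² = (a^5/30)^(−1).
With a = 8.79: A² = 0.0005717 and A = 0.02391.

A ≈ 0.0239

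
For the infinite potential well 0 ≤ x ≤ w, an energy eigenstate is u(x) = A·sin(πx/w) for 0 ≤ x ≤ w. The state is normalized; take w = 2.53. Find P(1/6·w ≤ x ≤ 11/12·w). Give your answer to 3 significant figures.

P ≈ 0.967

The probability is P = ∫ |u|² dx over [1/6·w, 11/12·w].
Since A² = 1/(w/2), this is the region integral divided by the full normalization integral.
In terms of t = x/w (A² and the length scale cancel between numerator and denominator), P = [∫_{1/6}^{11/12} sin(π·t)^2 dt] / [∫_{0}^{1} sin(π·t)^2 dt].
An antiderivative of sin(π·t)^2 is t/2 - sin(2·π·t)/(4·π); evaluating from 1/6 to 11/12 gives 1/(8·π) + √(3)/(8·π) + 3/8, while the full integral is 1/2.
This works out to P = (1 + √(3) + 3·π)/(4·π).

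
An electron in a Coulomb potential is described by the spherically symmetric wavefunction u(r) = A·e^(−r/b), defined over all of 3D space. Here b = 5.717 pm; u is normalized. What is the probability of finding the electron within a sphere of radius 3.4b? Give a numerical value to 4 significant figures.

P ≈ 0.9656

With dV = 4πr²dr, the probability is ∫|u|² dV over r ≤ 3.4b.
The full normalization integral is A²·[π·b^3] = 1, fixing A².
Let t = r/b; then A², 4π and the length scale all cancel, so P = ∫_{0}^{3.4} t^2·e^(-2·t) dt ÷ ∫_{0}^{∞} t^2·e^(-2·t) dt.
With ∫ t^2·e^(-2·t) dt = -(2·t^2 + 2·t + 1)·e^(-2·t)/4 + C, the region integral is 1/4 - 773·e^(-34/5)/100 and the full one is 1/4.
The region integral divided by the full integral gives P = 0.96556.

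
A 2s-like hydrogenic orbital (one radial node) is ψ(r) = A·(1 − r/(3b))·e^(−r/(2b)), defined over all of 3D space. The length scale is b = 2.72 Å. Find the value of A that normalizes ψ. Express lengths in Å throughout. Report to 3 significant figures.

A ≈ 0.0770 Å^(-3/2)

The normalization condition is ∫|ψ|² 4πr² dr = 1 from 0 to ∞.
Carrying out the integral gives A² · 8·π·b^3/3.
Hence A² = 1/[8·π·b^3/3].
With b = 2.72: A² = 0.005932 and A = 0.07702.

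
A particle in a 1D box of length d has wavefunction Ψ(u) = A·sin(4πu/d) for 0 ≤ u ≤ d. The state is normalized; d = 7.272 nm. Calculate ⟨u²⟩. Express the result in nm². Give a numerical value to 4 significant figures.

⟨u^2⟩ ≈ 17.46 nm^2

By definition ⟨u²⟩ = ∫ u^2 |Ψ(u)|² du.
With ∫₀^d sin²(nπu/d) du = d/2, the ratio of the moment integral to the normalization integral gives ⟨u²⟩ = -d^2/(32·π^2) + d^2/3.
With d = 7.272, ⟨u^2⟩ = 17.460.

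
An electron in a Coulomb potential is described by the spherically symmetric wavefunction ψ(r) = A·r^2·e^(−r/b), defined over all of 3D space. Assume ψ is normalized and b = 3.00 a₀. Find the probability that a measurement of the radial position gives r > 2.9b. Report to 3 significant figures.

P ≈ 0.638

P = ∫ |ψ|² 4πr² dr over r > 2.9b.
The full normalization integral is A²·[45·π·b^7/2] = 1, fixing A².
In terms of u = r/b (A², 4π and the length scale all cancel between numerator and denominator), P = [∫_{2.9}^{∞} u^6·e^(-2·u) du] / [∫_{0}^{∞} u^6·e^(-2·u) du].
An antiderivative of u^6·e^(-2·u) is -(4·u^6 + 12·u^5 + 30·u^4 + 60·u^3 + 90·u^2 + 90·u + 45)·e^(-2·u)/8; evaluating from 2.9 to ∞ gives ≈ 3.5910, while the full integral is 45/8.
The region integral divided by the full integral gives P = 0.6384.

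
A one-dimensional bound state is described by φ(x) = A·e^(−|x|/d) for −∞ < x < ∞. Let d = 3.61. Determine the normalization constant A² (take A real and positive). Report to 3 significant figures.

We need A² ∫|f|² dx = 1, taking the integral from −∞ to ∞.
∫|φ|² dx = A²·(d).
Hence A² = 1/[d].
Plugging in d = 3.61 yields A = 0.5263.

A^2 ≈ 0.277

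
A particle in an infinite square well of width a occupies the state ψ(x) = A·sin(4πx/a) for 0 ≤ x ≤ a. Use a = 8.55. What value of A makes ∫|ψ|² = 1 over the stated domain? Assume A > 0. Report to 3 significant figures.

A ≈ 0.484

Require ∫ |ψ|² dx = 1 over the whole domain.
∫|ψ|² dx = A²·(a/2).
So A² = (a/2)^(−1).
Substituting a = 8.55 gives A² = 0.2339, so A = 0.4837.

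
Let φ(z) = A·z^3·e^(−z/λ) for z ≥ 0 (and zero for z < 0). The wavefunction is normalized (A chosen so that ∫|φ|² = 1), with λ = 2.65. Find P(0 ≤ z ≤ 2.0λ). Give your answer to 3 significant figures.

P = ∫_{0}^{2.0λ} |φ(z)|² dz.
With A² fixed by ∫|φ|² = 1, i.e. A² = (45·λ^7/8)^(−1), substitute and integrate.
Substituting u = z/λ, A² and the length scale cancel in the ratio: P = ∫_{0}^{2.0} u^6·e^(-2·u) du / ∫_{0}^{∞} u^6·e^(-2·u) du.
Using ∫ u^6·e^(-2·u) du = -(4·u^6 + 12·u^5 + 30·u^4 + 60·u^3 + 90·u^2 + 90·u + 45)·e^(-2·u)/8, the numerator is 45/8 - 2185·e^(-4)/8 and the denominator is 45/8.
Evaluating gives P = 0.1107.

P ≈ 0.111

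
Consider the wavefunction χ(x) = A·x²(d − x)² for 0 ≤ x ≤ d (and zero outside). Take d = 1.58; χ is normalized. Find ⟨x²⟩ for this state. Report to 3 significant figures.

⟨x^2⟩ ≈ 0.681

The expectation value is the |χ|²-weighted average of x^2: ∫ x^2|χ|² dx.
Expanding the polynomial and integrating term by term, since the A² factors cancel between numerator and denominator, ⟨x²⟩ = 3·d^2/11.
With d = 1.58, ⟨x^2⟩ = 0.6808.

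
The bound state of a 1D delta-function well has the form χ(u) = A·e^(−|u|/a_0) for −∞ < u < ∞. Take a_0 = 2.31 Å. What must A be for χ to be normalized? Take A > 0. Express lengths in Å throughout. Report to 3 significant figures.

Require ∫ |χ|² du = 1 over the whole domain.
With ∫₀^∞ u^0 e^(−αu) du = 0!/α^1, ∫|χ|² du = A²·(a_0).
Hence A² = 1/[a_0].
Plugging in a_0 = 2.31 yields A = 0.6580.

A ≈ 0.658 Å^(-1/2)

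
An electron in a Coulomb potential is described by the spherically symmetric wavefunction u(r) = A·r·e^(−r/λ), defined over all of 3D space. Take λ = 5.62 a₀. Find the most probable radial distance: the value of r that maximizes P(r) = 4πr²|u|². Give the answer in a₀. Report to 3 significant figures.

Differentiate P(r) = 4πr²|u|² with respect to r and set to zero.
Solving yields r = 2·λ.
With λ = 5.62, the most probable radial distance is 11.24 a₀.

r ≈ 11.2 a₀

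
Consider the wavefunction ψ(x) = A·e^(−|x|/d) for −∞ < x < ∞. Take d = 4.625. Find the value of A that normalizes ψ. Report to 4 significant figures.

A ≈ 0.4650

We need A² ∫|f|² dx = 1, taking the integral from −∞ to ∞.
Carrying out the integral gives A² · d.
So A² = (d)^(−1).
Substituting d = 4.625 gives A² = 0.21622, so A = 0.46499.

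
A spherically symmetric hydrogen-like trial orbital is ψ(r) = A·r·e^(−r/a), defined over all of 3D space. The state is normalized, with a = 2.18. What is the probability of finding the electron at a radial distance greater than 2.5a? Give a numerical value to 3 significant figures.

Integrate the radial probability density 4πr²|ψ|² over r > 2.5a.
A² is fixed by ∫₀^∞ 4πr²|ψ|² dr = 1, i.e. A² = (3·π·a^5)^(−1).
In terms of u = r/a (A², 4π and the length scale all cancel between numerator and denominator), P = [∫_{2.5}^{∞} u^4·e^(-2·u) du] / [∫_{0}^{∞} u^4·e^(-2·u) du].
An antiderivative of u^4·e^(-2·u) is -(u^4/2 + u^3 + 3·u^2/2 + 3·u/2 + 3/4)·e^(-2·u); evaluating from 2.5 to ∞ gives 1569·e^(-5)/32, while the full integral is 3/4.
This evaluates to P = 0.4405.

P ≈ 0.440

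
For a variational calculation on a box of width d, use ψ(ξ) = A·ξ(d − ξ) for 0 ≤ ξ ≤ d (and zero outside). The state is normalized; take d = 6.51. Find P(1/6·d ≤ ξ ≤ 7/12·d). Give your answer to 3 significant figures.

P ≈ 0.618

The probability is P = ∫ |ψ|² dξ over [1/6·d, 7/12·d].
With A² fixed by ∫|ψ|² = 1, i.e. A² = (d^5/30)^(−1), substitute and integrate.
Substituting u = ξ/d, A² and the length scale cancel in the ratio: P = ∫_{1/6}^{7/12} u^2·(1 - u)^2 du / ∫_{0}^{1} u^2·(1 - u)^2 du.
An antiderivative of u^2·(1 - u)^2 is u^3·(6·u^2 - 15·u + 10)/30; evaluating from 1/6 to 7/12 gives ≈ 0.020596, while the full integral is 1/30.
This works out to P = 0.6179.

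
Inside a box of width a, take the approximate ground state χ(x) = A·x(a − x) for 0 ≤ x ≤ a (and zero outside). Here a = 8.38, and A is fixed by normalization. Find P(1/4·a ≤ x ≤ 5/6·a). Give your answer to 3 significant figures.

P = ∫_{1/4·a}^{5/6·a} |χ(x)|² dx.
With A² fixed by ∫|χ|² = 1, i.e. A² = (a^5/30)^(−1), substitute and integrate.
Substituting u = x/a, A² and the length scale cancel in the ratio: P = ∫_{1/4}^{5/6} u^2·(1 - u)^2 du / ∫_{0}^{1} u^2·(1 - u)^2 du.
Using ∫ u^2·(1 - u)^2 du = u^3·(6·u^2 - 15·u + 10)/30, the numerator is ≈ 0.028700 and the denominator is 1/30.
This works out to P = 0.8610.

P ≈ 0.861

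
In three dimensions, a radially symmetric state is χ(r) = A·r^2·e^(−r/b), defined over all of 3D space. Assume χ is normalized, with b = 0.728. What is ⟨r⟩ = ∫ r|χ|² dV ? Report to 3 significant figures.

⟨r⟩ = ∫ r |χ|² 4πr² dr over the full domain.
Recall ∫₀^∞ r^m e^(−r/β) dr = m!·β^(m+1), the ratio of the moment integral to the normalization integral gives ⟨r⟩ = 7·b/2.
With b = 0.728, ⟨r⟩ = 2.548.

⟨r⟩ ≈ 2.55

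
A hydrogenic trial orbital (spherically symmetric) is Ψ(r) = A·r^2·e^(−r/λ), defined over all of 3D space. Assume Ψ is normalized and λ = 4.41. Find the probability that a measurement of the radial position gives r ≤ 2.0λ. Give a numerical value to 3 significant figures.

P = ∫ |Ψ|² 4πr² dr over r ≤ 2.0λ.
Normalization gives A² = 1/(45·π·λ^7/2).
Let u = r/λ; then A², 4π and the length scale all cancel, so P = ∫_{0}^{2.0} u^6·e^(-2·u) du ÷ ∫_{0}^{∞} u^6·e^(-2·u) du.
An antiderivative of u^6·e^(-2·u) is -(4·u^6 + 12·u^5 + 30·u^4 + 60·u^3 + 90·u^2 + 90·u + 45)·e^(-2·u)/8; evaluating from 0 to 2.0 gives 45/8 - 2185·e^(-4)/8, while the full integral is 45/8.
The region integral divided by the full integral gives P = 0.1107.

P ≈ 0.111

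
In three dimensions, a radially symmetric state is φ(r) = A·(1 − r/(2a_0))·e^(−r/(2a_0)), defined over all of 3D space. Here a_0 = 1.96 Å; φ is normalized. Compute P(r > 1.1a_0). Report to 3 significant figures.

P ≈ 0.961

P = ∫ |φ|² 4πr² dr over r > 1.1a_0.
A² is fixed by ∫₀^∞ 4πr²|φ|² dr = 1, i.e. A² = (8·π·a_0^3)^(−1).
In terms of u = r/a_0 (A², 4π and the length scale all cancel between numerator and denominator), P = [∫_{1.1}^{∞} u^2·(1 - u/2)^2·e^(-u) du] / [∫_{0}^{∞} u^2·(1 - u/2)^2·e^(-u) du].
An antiderivative of u^2·(1 - u/2)^2·e^(-u) is -(u^4/4 + u^2 + 2·u + 2)·e^(-u); evaluating from 1.1 to ∞ gives ≈ 1.9227, while the full integral is 2.
Taking the ratio yields P = 0.9613.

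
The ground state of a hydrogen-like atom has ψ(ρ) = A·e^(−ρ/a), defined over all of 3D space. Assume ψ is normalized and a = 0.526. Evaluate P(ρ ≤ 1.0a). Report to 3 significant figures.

P ≈ 0.323

Integrate the radial probability density 4πρ²|ψ|² over ρ ≤ 1.0a.
A² is fixed by ∫₀^∞ 4πρ²|ψ|² dρ = 1, i.e. A² = (π·a^3)^(−1).
In terms of u = ρ/a (A², 4π and the length scale all cancel between numerator and denominator), P = [∫_{0}^{1.0} u^2·e^(-2·u) du] / [∫_{0}^{∞} u^2·e^(-2·u) du].
Using ∫ u^2·e^(-2·u) du = -(2·u^2 + 2·u + 1)·e^(-2·u)/4, the numerator is 1/4 - 5·e^(-2)/4 and the denominator is 1/4.
This evaluates to P = 0.3233.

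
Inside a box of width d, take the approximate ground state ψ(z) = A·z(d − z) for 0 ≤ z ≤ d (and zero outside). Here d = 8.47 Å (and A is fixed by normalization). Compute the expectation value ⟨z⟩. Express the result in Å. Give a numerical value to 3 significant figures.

⟨z⟩ = ∫ z |ψ|² dz over the full domain.
Expanding the polynomial and integrating term by term, the ratio of the moment integral to the normalization integral gives ⟨z⟩ = d/2.
With d = 8.47, ⟨z⟩ = 4.235.

⟨z⟩ ≈ 4.24 Å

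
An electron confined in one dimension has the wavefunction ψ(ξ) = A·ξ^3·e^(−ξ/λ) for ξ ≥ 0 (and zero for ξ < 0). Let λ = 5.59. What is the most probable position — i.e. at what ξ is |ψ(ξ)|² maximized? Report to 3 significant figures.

ξ ≈ 16.8

Differentiate |ψ(ξ)|² with respect to ξ and set to zero.
Solving yields ξ = 3·λ.
With λ = 5.59, the most probable position is 16.77.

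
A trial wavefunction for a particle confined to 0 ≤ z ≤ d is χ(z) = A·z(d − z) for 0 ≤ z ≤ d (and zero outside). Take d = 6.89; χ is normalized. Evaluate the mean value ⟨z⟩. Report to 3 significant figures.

⟨z⟩ ≈ 3.45

The expectation value is the |χ|²-weighted average of z: ∫ z|χ|² dz.
Evaluating both integrals, ⟨z⟩ = d/2.
With d = 6.89, ⟨z⟩ = 3.445.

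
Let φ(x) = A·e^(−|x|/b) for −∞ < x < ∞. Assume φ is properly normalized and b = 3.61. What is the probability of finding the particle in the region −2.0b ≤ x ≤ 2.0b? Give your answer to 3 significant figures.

P = ∫_{−2.0b}^{2.0b} |φ(x)|² dx.
Since A² = 1/(b), this is the region integral divided by the full normalization integral.
Both integrals are even about x = 0, so only the x ≥ 0 halves are needed (the factors of 2 cancel). Substituting u = x/b, A² and the length scale cancel in the ratio: P = ∫_{0}^{2.0} e^(-2·u) du / ∫_{0}^{∞} e^(-2·u) du.
With ∫ e^(-2·u) du = -e^(-2·u)/2 + C, the region integral is 1/2 - e^(-4)/2 and the full one is 1/2.
Taking the ratio, P = 0.9817.

P ≈ 0.982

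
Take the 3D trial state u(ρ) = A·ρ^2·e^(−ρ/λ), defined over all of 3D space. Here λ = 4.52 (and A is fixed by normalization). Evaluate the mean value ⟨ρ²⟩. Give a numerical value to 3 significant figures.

⟨ρ²⟩ = ∫ ρ^2 |u|² 4πρ² dρ over the full domain.
Evaluating both integrals, ⟨ρ²⟩ = 14·λ^2.
With λ = 4.52, ⟨ρ^2⟩ = 286.0.

⟨ρ^2⟩ ≈ 286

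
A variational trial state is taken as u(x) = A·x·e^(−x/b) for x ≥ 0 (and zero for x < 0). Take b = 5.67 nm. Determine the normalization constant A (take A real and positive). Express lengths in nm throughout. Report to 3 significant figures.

Require ∫ |u|² dx = 1 over the whole domain.
Using ∫₀^∞ xⁿ e^(−αx) dx = n!/αⁿ⁺¹, carrying out the integral gives A² · b^3/4.
So A² = (b^3/4)^(−1).
Substituting b = 5.67 gives A² = 0.02194, so A = 0.1481.

A ≈ 0.148 nm^(-3/2)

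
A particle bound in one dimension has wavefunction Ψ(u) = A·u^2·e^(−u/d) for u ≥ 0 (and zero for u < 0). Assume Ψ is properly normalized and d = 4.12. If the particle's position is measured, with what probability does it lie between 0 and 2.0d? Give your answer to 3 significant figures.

P ≈ 0.371

P = ∫_{0}^{2.0d} |Ψ(u)|² du.
With A² fixed by ∫|Ψ|² = 1, i.e. A² = (3·d^5/4)^(−1), substitute and integrate.
Substituting t = u/d, A² and the length scale cancel in the ratio: P = ∫_{0}^{2.0} t^4·e^(-2·t) dt / ∫_{0}^{∞} t^4·e^(-2·t) dt.
With ∫ t^4·e^(-2·t) dt = -(t^4/2 + t^3 + 3·t^2/2 + 3·t/2 + 3/4)·e^(-2·t) + C, the region integral is 3/4 - 103·e^(-4)/4 and the full one is 3/4.
The result is P = 0.3712.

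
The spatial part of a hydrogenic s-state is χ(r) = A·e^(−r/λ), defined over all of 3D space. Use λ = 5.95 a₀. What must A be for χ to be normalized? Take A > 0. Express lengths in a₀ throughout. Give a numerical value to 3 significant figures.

The normalization condition is ∫|χ|² 4πr² dr = 1 from 0 to ∞.
The angular integral contributes 4π, leaving ∫₀^∞ r²|χ|² dr.
With ∫₀^∞ r^2 e^(−αr) dr = 2!/α^3, the integral (without the A² prefactor) comes out to π·λ^3.
Hence A² = 1/[π·λ^3].
Plugging in λ = 5.95 yields A = 0.03887.

A ≈ 0.0389 a₀^(-3/2)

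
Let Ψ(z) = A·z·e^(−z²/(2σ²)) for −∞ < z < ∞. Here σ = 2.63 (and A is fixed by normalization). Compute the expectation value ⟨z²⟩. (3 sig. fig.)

⟨z^2⟩ ≈ 10.4

⟨z²⟩ = ∫ z^2 |Ψ|² dz over the full domain.
Since the A² factors cancel between numerator and denominator, ⟨z²⟩ = 3·σ^2/2.
With σ = 2.63, ⟨z^2⟩ = 10.38.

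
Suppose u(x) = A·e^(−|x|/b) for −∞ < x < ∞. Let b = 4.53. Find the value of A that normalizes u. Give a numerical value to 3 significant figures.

Require ∫ |u|² dx = 1 over the whole domain.
The integral (without the A² prefactor) comes out to b.
Plugging in b = 4.53 yields A = 0.4698.

A ≈ 0.470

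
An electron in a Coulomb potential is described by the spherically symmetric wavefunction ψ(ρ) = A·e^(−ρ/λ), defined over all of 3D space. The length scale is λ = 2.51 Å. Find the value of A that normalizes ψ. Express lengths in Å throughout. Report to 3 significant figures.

A ≈ 0.142 Å^(-3/2)

The normalization condition is ∫|ψ|² 4πρ² dρ = 1 from 0 to ∞.
In 3D with spherical symmetry the volume element is 4πρ² dρ.
∫|ψ|² 4πρ² dρ = A²·(π·λ^3).
Plugging in λ = 2.51 yields A = 0.1419.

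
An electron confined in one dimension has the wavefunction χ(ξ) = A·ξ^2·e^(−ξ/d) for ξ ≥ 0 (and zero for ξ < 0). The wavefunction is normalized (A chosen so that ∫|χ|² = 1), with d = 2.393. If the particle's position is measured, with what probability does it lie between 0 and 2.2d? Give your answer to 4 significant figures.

P ≈ 0.4488

P = ∫_{0}^{2.2d} |χ(ξ)|² dξ.
With A² fixed by ∫|χ|² = 1, i.e. A² = (3·d^5/4)^(−1), substitute and integrate.
Substituting u = ξ/d, A² and the length scale cancel in the ratio: P = ∫_{0}^{2.2} u^4·e^(-2·u) du / ∫_{0}^{∞} u^4·e^(-2·u) du.
An antiderivative of u^4·e^(-2·u) is -(u^4/2 + u^3 + 3·u^2/2 + 3·u/2 + 3/4)·e^(-2·u); evaluating from 0 to 2.2 gives ≈ 0.336612, while the full integral is 3/4.
This works out to P = 0.44882.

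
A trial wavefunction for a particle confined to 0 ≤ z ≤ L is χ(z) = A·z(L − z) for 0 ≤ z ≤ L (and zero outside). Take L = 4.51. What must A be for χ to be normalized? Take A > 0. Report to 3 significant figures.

A ≈ 0.127

The normalization condition is ∫|χ|² dz = 1 from 0 to L.
Expanding the polynomial and integrating term by term, the integral (without the A² prefactor) comes out to L^5/30.
So A² = (L^5/30)^(−1).
Plugging in L = 4.51 yields A = 0.1268.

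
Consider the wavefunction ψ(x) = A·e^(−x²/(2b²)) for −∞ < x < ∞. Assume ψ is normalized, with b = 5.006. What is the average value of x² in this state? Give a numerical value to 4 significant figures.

By definition ⟨x²⟩ = ∫ x^2 |ψ(x)|² dx.
Since the A² factors cancel between numerator and denominator, ⟨x²⟩ = b^2/2.
Putting b = 5.006 gives 12.530.

⟨x^2⟩ ≈ 12.53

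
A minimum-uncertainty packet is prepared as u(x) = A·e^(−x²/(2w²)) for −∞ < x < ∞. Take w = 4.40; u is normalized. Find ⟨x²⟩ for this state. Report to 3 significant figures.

⟨x^2⟩ ≈ 9.68

The expectation value is the |u|²-weighted average of x^2: ∫ x^2|u|² dx.
Evaluating both integrals, ⟨x²⟩ = w^2/2.
Putting w = 4.40 gives 9.680.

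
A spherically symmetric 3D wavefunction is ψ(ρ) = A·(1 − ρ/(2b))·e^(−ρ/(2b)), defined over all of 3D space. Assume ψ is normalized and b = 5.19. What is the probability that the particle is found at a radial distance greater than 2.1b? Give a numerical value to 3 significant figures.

P ≈ 0.947

Integrate the radial probability density 4πρ²|ψ|² over ρ > 2.1b.
A² is fixed by ∫₀^∞ 4πρ²|ψ|² dρ = 1, i.e. A² = (8·π·b^3)^(−1).
In terms of u = ρ/b (A², 4π and the length scale all cancel between numerator and denominator), P = [∫_{2.1}^{∞} u^2·(1 - u/2)^2·e^(-u) du] / [∫_{0}^{∞} u^2·(1 - u/2)^2·e^(-u) du].
With ∫ u^2·(1 - u/2)^2·e^(-u) du = -(u^4/4 + u^2 + 2·u + 2)·e^(-u) + C, the region integral is ≈ 1.8946 and the full one is 2.
The region integral divided by the full integral gives P = 0.9473.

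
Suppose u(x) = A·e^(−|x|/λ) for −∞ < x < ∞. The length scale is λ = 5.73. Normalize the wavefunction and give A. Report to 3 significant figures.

The normalization condition is ∫|u|² dx = 1 from −∞ to ∞.
The integral (without the A² prefactor) comes out to λ.
Setting this equal to 1 gives A² = 1/(λ).
Plugging in λ = 5.73 yields A = 0.4178.

A ≈ 0.418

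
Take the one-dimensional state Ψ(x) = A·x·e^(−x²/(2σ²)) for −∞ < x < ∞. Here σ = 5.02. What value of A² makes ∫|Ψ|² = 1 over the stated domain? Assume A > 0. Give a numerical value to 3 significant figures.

Require ∫ |Ψ|² dx = 1 over the whole domain.
Differentiating ∫e^(−αx²) dx = √(π/α) under α to get the higher moments, the integral (without the A² prefactor) comes out to √(π)·σ^3/2.
With σ = 5.02: A² = 0.008920 and A = 0.09444.

A^2 ≈ 0.00892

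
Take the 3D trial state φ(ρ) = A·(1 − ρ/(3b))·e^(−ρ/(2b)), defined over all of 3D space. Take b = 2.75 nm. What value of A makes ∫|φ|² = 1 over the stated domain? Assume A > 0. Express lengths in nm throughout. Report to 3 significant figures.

We need A² ∫|f|² 4πρ² dρ = 1, taking the integral from 0 to ∞.
In 3D with spherical symmetry the volume element is 4πρ² dρ.
Recall ∫₀^∞ ρ^m e^(−ρ/β) dρ = m!·β^(m+1), the integral (without the A² prefactor) comes out to 8·π·b^3/3.
Setting this equal to 1 gives A² = 1/(8·π·b^3/3).
Substituting b = 2.75 gives A² = 0.005740, so A = 0.07576.

A ≈ 0.0758 nm^(-3/2)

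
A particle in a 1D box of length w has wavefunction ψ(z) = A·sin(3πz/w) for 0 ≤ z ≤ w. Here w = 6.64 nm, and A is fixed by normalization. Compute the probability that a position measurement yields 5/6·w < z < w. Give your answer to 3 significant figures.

P ≈ 0.167

The probability is P = ∫ |ψ|² dz over [5/6·w, w].
With A² fixed by ∫|ψ|² = 1, i.e. A² = (w/2)^(−1), substitute and integrate.
In terms of u = z/w (A² and the length scale cancel between numerator and denominator), P = [∫_{5/6}^{1} sin(3·π·u)^2 du] / [∫_{0}^{1} sin(3·π·u)^2 du].
Using ∫ sin(3·π·u)^2 du = u/2 - sin(6·π·u)/(12·π), the numerator is 1/12 and the denominator is 1/2.
The result is P = 1/6.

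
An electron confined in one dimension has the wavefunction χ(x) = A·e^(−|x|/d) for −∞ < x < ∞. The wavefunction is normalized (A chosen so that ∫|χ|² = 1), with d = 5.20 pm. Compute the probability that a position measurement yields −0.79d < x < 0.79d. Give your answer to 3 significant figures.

P = ∫_{−0.79d}^{0.79d} |χ(x)|² dx.
Since A² = 1/(d), this is the region integral divided by the full normalization integral.
Both integrals are even about x = 0, so only the x ≥ 0 halves are needed (the factors of 2 cancel). Substituting u = x/d, A² and the length scale cancel in the ratio: P = ∫_{0}^{0.79} e^(-2·u) du / ∫_{0}^{∞} e^(-2·u) du.
An antiderivative of e^(-2·u) is -e^(-2·u)/2; evaluating from 0 to 0.79 gives 1/2 - e^(-79/50)/2, while the full integral is 1/2.
This works out to P = 0.7940.

P ≈ 0.794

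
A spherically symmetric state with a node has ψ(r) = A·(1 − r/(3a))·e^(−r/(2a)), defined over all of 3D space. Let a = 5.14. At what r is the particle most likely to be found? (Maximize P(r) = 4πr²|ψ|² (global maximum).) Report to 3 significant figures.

r ≈ 5.14

Set d/dr [P(r) = 4πr²|ψ|²] = 0 and solve for r > 0.
Solving yields r = a.
With a = 5.14, the most probable radial distance is 5.140.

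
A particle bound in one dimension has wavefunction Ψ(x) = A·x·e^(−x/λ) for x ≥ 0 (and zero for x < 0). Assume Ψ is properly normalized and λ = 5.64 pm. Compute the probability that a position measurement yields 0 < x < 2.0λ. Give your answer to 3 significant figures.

P ≈ 0.762

The probability is P = ∫ |Ψ|² dx over [0, 2.0λ].
Since A² = 1/(λ^3/4), this is the region integral divided by the full normalization integral.
In terms of u = x/λ (A² and the length scale cancel between numerator and denominator), P = [∫_{0}^{2.0} u^2·e^(-2·u) du] / [∫_{0}^{∞} u^2·e^(-2·u) du].
With ∫ u^2·e^(-2·u) du = -(2·u^2 + 2·u + 1)·e^(-2·u)/4 + C, the region integral is 1/4 - 13·e^(-4)/4 and the full one is 1/4.
Evaluating gives P = 0.7619.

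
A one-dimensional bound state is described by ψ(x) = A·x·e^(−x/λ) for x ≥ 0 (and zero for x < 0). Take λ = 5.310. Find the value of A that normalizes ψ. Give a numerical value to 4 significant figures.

The normalization condition is ∫|ψ|² dx = 1 from 0 to ∞.
Using ∫₀^∞ xⁿ e^(−αx) dx = n!/αⁿ⁺¹, carrying out the integral gives A² · λ^3/4.
Substituting λ = 5.310 gives A² = 0.026716, so A = 0.16345.

A ≈ 0.1635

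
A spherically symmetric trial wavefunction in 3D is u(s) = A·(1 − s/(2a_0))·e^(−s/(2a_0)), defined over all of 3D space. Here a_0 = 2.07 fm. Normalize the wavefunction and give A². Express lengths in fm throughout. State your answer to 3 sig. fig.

We need A² ∫|f|² 4πs² ds = 1, taking the integral from 0 to ∞.
(Spherical symmetry: dV = 4πs² ds.)
Carrying out the integral gives A² · 8·π·a_0^3.
Setting this equal to 1 gives A² = 1/(8·π·a_0^3).
With a_0 = 2.07: A² = 0.004486 and A = 0.06698.

A^2 ≈ 0.00449 fm^(-3)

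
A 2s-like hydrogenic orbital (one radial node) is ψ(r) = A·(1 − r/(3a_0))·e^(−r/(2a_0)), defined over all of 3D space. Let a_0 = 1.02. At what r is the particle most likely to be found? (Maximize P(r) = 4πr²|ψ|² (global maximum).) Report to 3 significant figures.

r ≈ 1.02

Differentiate P(r) = 4πr²|ψ|² with respect to r and set to zero.
This gives r = a_0.
With a_0 = 1.02, the most probable radial distance is 1.020.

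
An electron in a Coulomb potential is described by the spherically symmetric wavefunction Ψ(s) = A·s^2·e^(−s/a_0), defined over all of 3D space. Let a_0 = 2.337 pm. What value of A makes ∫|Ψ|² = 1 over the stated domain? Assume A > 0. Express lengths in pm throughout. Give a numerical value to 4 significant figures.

A ≈ 0.006096 pm^(-7/2)

Require ∫ |Ψ|² 4πs² ds = 1 over the whole domain.
The angular integral contributes 4π, leaving ∫₀^∞ s²|Ψ|² ds.
Using ∫₀^∞ sⁿ e^(−αs) ds = n!/αⁿ⁺¹, carrying out the integral gives A² · 45·π·a_0^7/2.
So A² = (45·π·a_0^7/2)^(−1).
Plugging in a_0 = 2.337 yields A = 0.0060958.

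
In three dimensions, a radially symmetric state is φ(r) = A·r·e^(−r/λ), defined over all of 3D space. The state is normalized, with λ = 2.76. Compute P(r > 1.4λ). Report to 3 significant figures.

P ≈ 0.848

Integrate the radial probability density 4πr²|φ|² over r > 1.4λ.
The full normalization integral is A²·[3·π·λ^5] = 1, fixing A².
Let u = r/λ; then A², 4π and the length scale all cancel, so P = ∫_{1.4}^{∞} u^4·e^(-2·u) du ÷ ∫_{0}^{∞} u^4·e^(-2·u) du.
An antiderivative of u^4·e^(-2·u) is -(u^4/2 + u^3 + 3·u^2/2 + 3·u/2 + 3/4)·e^(-2·u); evaluating from 1.4 to ∞ gives ≈ 0.63576, while the full integral is 3/4.
This evaluates to P = 0.8477.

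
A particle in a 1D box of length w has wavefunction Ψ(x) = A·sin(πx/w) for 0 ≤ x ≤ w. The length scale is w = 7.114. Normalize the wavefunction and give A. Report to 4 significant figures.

A ≈ 0.5302

Require ∫ |Ψ|² dx = 1 over the whole domain.
Using sin²θ = (1 − cos 2θ)/2, with Ψ = A·sin(πx/w), the integral evaluates to A²·[w/2].
Hence A² = 1/[w/2].
With w = 7.114: A² = 0.28114 and A = 0.53022.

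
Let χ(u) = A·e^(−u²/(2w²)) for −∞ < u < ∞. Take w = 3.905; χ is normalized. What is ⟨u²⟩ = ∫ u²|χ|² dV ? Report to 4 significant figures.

⟨u²⟩ = ∫ u^2 |χ|² du over the full domain.
Since the A² factors cancel between numerator and denominator, ⟨u²⟩ = w^2/2.
With w = 3.905, ⟨u^2⟩ = 7.6245.

⟨u^2⟩ ≈ 7.625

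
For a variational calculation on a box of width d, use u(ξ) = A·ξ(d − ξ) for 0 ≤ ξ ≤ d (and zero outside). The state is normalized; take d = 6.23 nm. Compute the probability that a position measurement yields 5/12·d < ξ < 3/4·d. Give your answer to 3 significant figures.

P ≈ 0.550

P = ∫_{5/12·d}^{3/4·d} |u(ξ)|² dξ.
With A² fixed by ∫|u|² = 1, i.e. A² = (d^5/30)^(−1), substitute and integrate.
Let t = ξ/d; then A² and the length scale cancel, so P = ∫_{5/12}^{3/4} t^2·(1 - t)^2 dt ÷ ∫_{0}^{1} t^2·(1 - t)^2 dt.
An antiderivative of t^2·(1 - t)^2 is t^3·(6·t^2 - 15·t + 10)/30; evaluating from 5/12 to 3/4 gives ≈ 0.018329, while the full integral is 1/30.
Taking the ratio, P = 0.5499.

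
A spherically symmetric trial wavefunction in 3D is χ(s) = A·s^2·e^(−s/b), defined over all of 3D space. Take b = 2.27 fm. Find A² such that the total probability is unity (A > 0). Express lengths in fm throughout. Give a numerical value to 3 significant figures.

Normalization requires ∫|χ|² 4πs² ds = 1, integrated from 0 to ∞.
Using ∫₀^∞ sⁿ e^(−αs) ds = n!/αⁿ⁺¹, with χ = A·s^2·e^(−s/b), the integral evaluates to A²·[45·π·b^7/2].
Setting this equal to 1 gives A² = 1/(45·π·b^7/2).
Plugging in b = 2.27 yields A = 0.006749.

A^2 ≈ 0.0000455 fm^(-7)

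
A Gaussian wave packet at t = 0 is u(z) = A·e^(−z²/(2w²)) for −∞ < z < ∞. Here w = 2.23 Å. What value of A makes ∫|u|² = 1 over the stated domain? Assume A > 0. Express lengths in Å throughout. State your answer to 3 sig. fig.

A ≈ 0.503 Å^(-1/2)

Require ∫ |u|² dz = 1 over the whole domain.
With ∫_{−∞}^{∞} z^(2m) e^(−αz²) dz = (2m−1)!!·√π / (2^m α^(m+1/2)), ∫|u|² dz = A²·(√(π)·w).
With w = 2.23: A² = 0.2530 and A = 0.5030.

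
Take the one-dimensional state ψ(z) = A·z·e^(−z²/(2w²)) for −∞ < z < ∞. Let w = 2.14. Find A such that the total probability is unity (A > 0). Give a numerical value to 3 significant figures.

Require ∫ |ψ|² dz = 1 over the whole domain.
The integral (without the A² prefactor) comes out to √(π)·w^3/2.
So A² = (√(π)·w^3/2)^(−1).
Plugging in w = 2.14 yields A = 0.3393.

A ≈ 0.339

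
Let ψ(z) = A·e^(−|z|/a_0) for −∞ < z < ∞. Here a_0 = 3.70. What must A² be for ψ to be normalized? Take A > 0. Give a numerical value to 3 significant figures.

We need A² ∫|f|² dz = 1, taking the integral from −∞ to ∞.
With ∫₀^∞ z^0 e^(−αz) dz = 0!/α^1, the integral (without the A² prefactor) comes out to a_0.
With a_0 = 3.70: A² = 0.2703 and A = 0.5199.

A^2 ≈ 0.270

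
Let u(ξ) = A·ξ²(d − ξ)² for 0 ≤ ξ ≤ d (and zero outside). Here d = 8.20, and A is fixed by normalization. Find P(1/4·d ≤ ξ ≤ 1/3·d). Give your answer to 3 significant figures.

The probability is P = ∫ |u|² dξ over [1/4·d, 1/3·d].
The normalization integral ∫|u|²dξ over the whole domain equals d^9/630·A², and A² cancels in the ratio.
Substituting t = ξ/d, A² and the length scale cancel in the ratio: P = ∫_{1/4}^{1/3} t^4·(1 - t)^4 dt / ∫_{0}^{1} t^4·(1 - t)^4 dt.
An antiderivative of t^4·(1 - t)^4 is t^5·(70·t^4 - 315·t^3 + 540·t^2 - 420·t + 126)/630; evaluating from 1/4 to 1/3 gives ≈ 0.00015225, while the full integral is 1/630.
Taking the ratio, P = 0.09592.

P ≈ 0.0959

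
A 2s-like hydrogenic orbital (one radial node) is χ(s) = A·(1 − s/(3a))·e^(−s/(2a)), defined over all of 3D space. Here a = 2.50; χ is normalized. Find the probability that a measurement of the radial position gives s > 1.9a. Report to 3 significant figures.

P ≈ 0.687

Integrate the radial probability density 4πs²|χ|² over s > 1.9a.
A² is fixed by ∫₀^∞ 4πs²|χ|² ds = 1, i.e. A² = (8·π·a^3/3)^(−1).
In terms of u = s/a (A², 4π and the length scale all cancel between numerator and denominator), P = [∫_{1.9}^{∞} u^2·(1 - u/3)^2·e^(-u) du] / [∫_{0}^{∞} u^2·(1 - u/3)^2·e^(-u) du].
An antiderivative of u^2·(1 - u/3)^2·e^(-u) is (-u^4 + 2·u^3 - 3·u^2 - 6·u - 6)·e^(-u)/9; evaluating from 1.9 to ∞ gives ≈ 0.45775, while the full integral is 2/3.
Taking the ratio yields P = 0.6866.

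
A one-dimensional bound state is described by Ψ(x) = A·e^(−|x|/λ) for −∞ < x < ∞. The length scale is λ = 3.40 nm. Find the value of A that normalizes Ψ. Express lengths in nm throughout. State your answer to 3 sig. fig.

A ≈ 0.542 nm^(-1/2)

The normalization condition is ∫|Ψ|² dx = 1 from −∞ to ∞.
The integral (without the A² prefactor) comes out to λ.
Plugging in λ = 3.40 yields A = 0.5423.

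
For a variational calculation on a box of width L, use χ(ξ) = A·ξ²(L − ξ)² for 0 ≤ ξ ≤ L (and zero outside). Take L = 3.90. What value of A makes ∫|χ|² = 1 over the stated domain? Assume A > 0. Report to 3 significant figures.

Require ∫ |χ|² dξ = 1 over the whole domain.
∫|χ|² dξ = A²·(L^9/630).
Setting this equal to 1 gives A² = 1/(L^9/630).
With L = 3.90: A² = 0.003018 and A = 0.05494.

A ≈ 0.0549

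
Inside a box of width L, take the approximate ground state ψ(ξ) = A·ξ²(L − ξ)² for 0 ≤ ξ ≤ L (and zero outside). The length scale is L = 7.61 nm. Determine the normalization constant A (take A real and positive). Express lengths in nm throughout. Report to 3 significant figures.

A ≈ 0.00271 nm^(-9/2)

Normalization requires ∫|ψ|² dξ = 1, integrated from 0 to L.
Expanding the polynomial and integrating term by term, carrying out the integral gives A² · L^9/630.
So A² = (L^9/630)^(−1).
Plugging in L = 7.61 yields A = 0.002713.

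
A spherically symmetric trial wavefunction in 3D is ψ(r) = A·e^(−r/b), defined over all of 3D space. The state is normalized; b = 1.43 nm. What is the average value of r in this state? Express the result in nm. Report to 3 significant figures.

⟨r⟩ ≈ 2.15 nm

By definition ⟨r⟩ = ∫ r |ψ(r)|² 4πr² dr.
With ∫₀^∞ r^3 e^(−αr) dr = 3!/α^4, since the A² factors cancel between numerator and denominator, ⟨r⟩ = 3·b/2.
With b = 1.43, ⟨r⟩ = 2.145.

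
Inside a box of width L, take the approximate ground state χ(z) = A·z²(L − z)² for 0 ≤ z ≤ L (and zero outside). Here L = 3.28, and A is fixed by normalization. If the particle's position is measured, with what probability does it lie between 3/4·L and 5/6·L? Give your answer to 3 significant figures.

|χ|² is the probability density, so P = ∫_{3/4·L}^{5/6·L} |χ|² dz.
Since A² = 1/(L^9/630), this is the region integral divided by the full normalization integral.
In terms of u = z/L (A² and the length scale cancel between numerator and denominator), P = [∫_{3/4}^{5/6} u^4·(1 - u)^4 du] / [∫_{0}^{1} u^4·(1 - u)^4 du].
Using ∫ u^4·(1 - u)^4 du = u^5·(70·u^4 - 315·u^3 + 540·u^2 - 420·u + 126)/630, the numerator is ≈ 0.000063456 and the denominator is 1/630.
Taking the ratio, P = 0.03998.

P ≈ 0.0400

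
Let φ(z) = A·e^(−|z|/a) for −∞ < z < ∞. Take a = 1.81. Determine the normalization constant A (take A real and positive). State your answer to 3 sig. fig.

A ≈ 0.743

We need A² ∫|f|² dz = 1, taking the integral from −∞ to ∞.
∫|φ|² dz = A²·(a).
So A² = (a)^(−1).
Substituting a = 1.81 gives A² = 0.5525, so A = 0.7433.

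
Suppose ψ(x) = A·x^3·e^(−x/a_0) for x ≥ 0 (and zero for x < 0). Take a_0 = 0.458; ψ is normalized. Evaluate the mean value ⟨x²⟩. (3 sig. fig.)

By definition ⟨x²⟩ = ∫ x^2 |ψ(x)|² dx.
Using ∫₀^∞ xⁿ e^(−αx) dx = n!/αⁿ⁺¹, evaluating both integrals, ⟨x²⟩ = 14·a_0^2.
With a_0 = 0.458, ⟨x^2⟩ = 2.937.

⟨x^2⟩ ≈ 2.94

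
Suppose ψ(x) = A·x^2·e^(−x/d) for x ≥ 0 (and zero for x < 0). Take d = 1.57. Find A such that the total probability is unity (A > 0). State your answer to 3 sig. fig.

The normalization condition is ∫|ψ|² dx = 1 from 0 to ∞.
Using ∫₀^∞ xⁿ e^(−αx) dx = n!/αⁿ⁺¹, ∫|ψ|² dx = A²·(3·d^5/4).
Hence A² = 1/[3·d^5/4].
Substituting d = 1.57 gives A² = 0.1398, so A = 0.3739.

A ≈ 0.374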